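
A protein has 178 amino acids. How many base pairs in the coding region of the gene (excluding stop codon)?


Each amino acid = 1 codon = 3 bp
bp = 178 * 3 = 534 bp

534 bp


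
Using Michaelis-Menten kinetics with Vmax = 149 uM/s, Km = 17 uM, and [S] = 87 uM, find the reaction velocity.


v = Vmax * [S] / (Km + [S])
v = 149 * 87 / (17 + 87)
v = 124.6442 uM/s

124.6442 uM/s


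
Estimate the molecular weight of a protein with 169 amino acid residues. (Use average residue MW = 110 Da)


MW = n_residues * 110 Da
MW = 169 * 110
MW = 18590 Da

18590 Da


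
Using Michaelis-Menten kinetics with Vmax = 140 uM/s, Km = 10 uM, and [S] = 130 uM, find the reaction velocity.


v = Vmax * [S] / (Km + [S])
v = 140 * 130 / (10 + 130)
v = 130.0 uM/s

130.0 uM/s


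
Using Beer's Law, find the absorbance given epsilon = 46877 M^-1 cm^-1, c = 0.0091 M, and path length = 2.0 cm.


A = epsilon * c * l
A = 46877 * 0.0091 * 2.0
A = 853.1614

853.1614


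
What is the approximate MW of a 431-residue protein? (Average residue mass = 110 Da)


MW = n_residues * 110 Da
MW = 431 * 110
MW = 47410 Da

47410 Da


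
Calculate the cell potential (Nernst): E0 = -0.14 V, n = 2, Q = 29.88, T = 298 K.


E = E0 - (RT/nF) * ln(Q)
E = -0.14 - (8.314 * 298 / (2 * 96485)) * ln(29.88)
E = -0.1836 V

-0.1836 V


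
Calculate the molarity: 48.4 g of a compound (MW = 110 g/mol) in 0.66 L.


C = (mass / MW) / volume
C = (48.4 / 110) / 0.66
C = 0.6667 M

0.6667 M


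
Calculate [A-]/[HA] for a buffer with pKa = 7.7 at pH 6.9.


[A-]/[HA] = 10^(pH - pKa)
= 10^(6.9 - 7.7)
= 0.1585

0.1585


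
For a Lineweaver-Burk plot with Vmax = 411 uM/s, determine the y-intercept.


y-intercept = 1/Vmax
= 1/411
= 0.0024 s/uM

0.0024 s/uM


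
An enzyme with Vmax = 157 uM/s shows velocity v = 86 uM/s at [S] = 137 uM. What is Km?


Km = [S] * (Vmax - v) / v
Km = 137 * (157 - 86) / 86
Km = 113.1047 uM

113.1047 uM


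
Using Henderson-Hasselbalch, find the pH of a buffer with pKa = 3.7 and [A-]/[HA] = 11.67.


pH = pKa + log10([A-]/[HA])
pH = 3.7 + log10(11.67)
pH = 4.7671

4.7671


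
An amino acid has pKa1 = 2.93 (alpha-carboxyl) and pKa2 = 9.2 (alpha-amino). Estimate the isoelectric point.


pI = (pKa1 + pKa2) / 2
pI = (2.93 + 9.2) / 2
pI = 6.065

6.065


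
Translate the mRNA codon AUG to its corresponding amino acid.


Standard genetic code lookup.
Codon AUG -> Met (start)

Met (start)


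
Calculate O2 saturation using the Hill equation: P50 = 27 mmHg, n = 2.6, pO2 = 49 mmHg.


Y = pO2^n / (P50^n + pO2^n)
Y = 49^2.6 / (27^2.6 + 49^2.6)
Y = 82.48%

82.48%


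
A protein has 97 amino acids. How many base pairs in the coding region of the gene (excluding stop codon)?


Each amino acid = 1 codon = 3 bp
bp = 97 * 3 = 291 bp

291 bp


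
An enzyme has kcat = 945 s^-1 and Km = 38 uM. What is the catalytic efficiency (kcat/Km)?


Catalytic efficiency = kcat / Km
= 945 / 38
= 24.8684 uM^-1*s^-1

24.8684 uM^-1*s^-1


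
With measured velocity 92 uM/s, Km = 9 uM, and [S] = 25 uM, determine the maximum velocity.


Vmax = v * (Km + [S]) / [S]
Vmax = 92 * (9 + 25) / 25
Vmax = 125.12 uM/s

125.12 uM/s


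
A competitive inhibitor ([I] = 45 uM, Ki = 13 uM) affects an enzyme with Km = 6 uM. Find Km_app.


Km_app = Km * (1 + [I]/Ki)
Km_app = 6 * (1 + 45/13)
Km_app = 26.7692 uM

26.7692 uM


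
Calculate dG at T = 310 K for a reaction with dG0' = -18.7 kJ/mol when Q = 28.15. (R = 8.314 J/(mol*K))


dG = dG0' + RT * ln(Q) / 1000
dG = -18.7 + 8.314 * 310 * ln(28.15) / 1000
dG = -10.098 kJ/mol

-10.098 kJ/mol


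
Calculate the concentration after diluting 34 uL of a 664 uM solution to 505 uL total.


C2 = C1 * V1 / V2
C2 = 664 * 34 / 505
C2 = 44.705 uM

44.705 uM


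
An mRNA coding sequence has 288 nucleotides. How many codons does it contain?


codons = nucleotides / 3
codons = 288 / 3 = 96

96


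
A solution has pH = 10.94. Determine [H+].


[H+] = 10^(-pH)
[H+] = 10^(-10.94)
[H+] = 1.148e-11 M

1.148e-11 M


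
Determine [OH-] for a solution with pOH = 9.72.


[OH-] = 10^(-pOH)
[OH-] = 10^(-9.72)
[OH-] = 1.905e-10 M

1.905e-10 M


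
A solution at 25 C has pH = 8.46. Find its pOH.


pOH = 14 - pH
pOH = 14 - 8.46
pOH = 5.54

5.54


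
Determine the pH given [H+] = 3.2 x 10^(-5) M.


pH = -log10([H+])
pH = -log10(3.2 x 10^(-5))
pH = 4.4949

4.4949


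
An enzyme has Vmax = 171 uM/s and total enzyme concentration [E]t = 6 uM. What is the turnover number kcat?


kcat = Vmax / [E]t
kcat = 171 / 6
kcat = 28.5 s^-1

28.5 s^-1


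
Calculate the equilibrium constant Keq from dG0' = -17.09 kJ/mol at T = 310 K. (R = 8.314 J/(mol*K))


Keq = exp(-dG0 * 1000 / (R * T))
Keq = exp(-(-17.09) * 1000 / (8.314 * 310))
Keq = 758.1396

758.1396


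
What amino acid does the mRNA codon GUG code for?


Standard genetic code lookup.
Codon GUG -> Val

Val


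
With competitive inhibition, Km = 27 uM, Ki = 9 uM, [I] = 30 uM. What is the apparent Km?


Km_app = Km * (1 + [I]/Ki)
Km_app = 27 * (1 + 30/9)
Km_app = 117.0 uM

117.0 uM


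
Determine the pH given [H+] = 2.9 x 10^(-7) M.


pH = -log10([H+])
pH = -log10(2.9 x 10^(-7))
pH = 6.5376

6.5376


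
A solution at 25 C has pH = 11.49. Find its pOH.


pOH = 14 - pH
pOH = 14 - 11.49
pOH = 2.51

2.51


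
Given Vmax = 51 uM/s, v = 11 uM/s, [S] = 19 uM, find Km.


Km = [S] * (Vmax - v) / v
Km = 19 * (51 - 11) / 11
Km = 69.0909 uM

69.0909 uM


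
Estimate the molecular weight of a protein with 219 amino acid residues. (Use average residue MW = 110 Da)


MW = n_residues * 110 Da
MW = 219 * 110
MW = 24090 Da

24090 Da


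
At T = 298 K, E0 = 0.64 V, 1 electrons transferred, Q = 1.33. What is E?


E = E0 - (RT/nF) * ln(Q)
E = 0.64 - (8.314 * 298 / (1 * 96485)) * ln(1.33)
E = 0.6327 V

0.6327 V


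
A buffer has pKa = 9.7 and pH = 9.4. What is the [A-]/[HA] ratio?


[A-]/[HA] = 10^(pH - pKa)
= 10^(9.4 - 9.7)
= 0.5012

0.5012


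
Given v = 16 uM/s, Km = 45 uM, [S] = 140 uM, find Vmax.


Vmax = v * (Km + [S]) / [S]
Vmax = 16 * (45 + 140) / 140
Vmax = 21.1429 uM/s

21.1429 uM/s


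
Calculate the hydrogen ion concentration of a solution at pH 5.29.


[H+] = 10^(-pH)
[H+] = 10^(-5.29)
[H+] = 5.129e-06 M

5.129e-06 M


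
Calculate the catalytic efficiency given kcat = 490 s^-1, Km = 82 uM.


Catalytic efficiency = kcat / Km
= 490 / 82
= 5.9756 uM^-1*s^-1

5.9756 uM^-1*s^-1


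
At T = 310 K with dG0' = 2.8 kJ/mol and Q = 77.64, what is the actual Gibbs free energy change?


dG = dG0' + RT * ln(Q) / 1000
dG = 2.8 + 8.314 * 310 * ln(77.64) / 1000
dG = 14.0168 kJ/mol

14.0168 kJ/mol


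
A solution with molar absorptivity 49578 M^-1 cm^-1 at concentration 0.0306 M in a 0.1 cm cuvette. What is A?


A = epsilon * c * l
A = 49578 * 0.0306 * 0.1
A = 151.7087

151.7087


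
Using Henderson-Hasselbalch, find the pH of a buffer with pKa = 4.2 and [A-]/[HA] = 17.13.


pH = pKa + log10([A-]/[HA])
pH = 4.2 + log10(17.13)
pH = 5.4338

5.4338


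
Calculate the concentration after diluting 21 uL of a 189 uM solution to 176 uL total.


C2 = C1 * V1 / V2
C2 = 189 * 21 / 176
C2 = 22.5511 uM

22.5511 uM


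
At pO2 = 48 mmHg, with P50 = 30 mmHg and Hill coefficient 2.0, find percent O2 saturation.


Y = pO2^n / (P50^n + pO2^n)
Y = 48^2.0 / (30^2.0 + 48^2.0)
Y = 71.91%

71.91%


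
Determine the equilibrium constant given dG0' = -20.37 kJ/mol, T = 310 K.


Keq = exp(-dG0 * 1000 / (R * T))
Keq = exp(-(-20.37) * 1000 / (8.314 * 310))
Keq = 2706.7323

2706.7323


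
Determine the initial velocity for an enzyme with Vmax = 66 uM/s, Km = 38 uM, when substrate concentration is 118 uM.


v = Vmax * [S] / (Km + [S])
v = 66 * 118 / (38 + 118)
v = 49.9231 uM/s

49.9231 uM/s


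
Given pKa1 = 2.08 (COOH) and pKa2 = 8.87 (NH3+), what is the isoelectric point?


pI = (pKa1 + pKa2) / 2
pI = (2.08 + 8.87) / 2
pI = 5.475

5.475


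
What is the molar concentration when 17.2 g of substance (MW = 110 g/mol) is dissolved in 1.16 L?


C = (mass / MW) / volume
C = (17.2 / 110) / 1.16
C = 0.1348 M

0.1348 M


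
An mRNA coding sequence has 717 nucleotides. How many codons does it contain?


codons = nucleotides / 3
codons = 717 / 3 = 239

239


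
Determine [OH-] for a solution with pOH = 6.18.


[OH-] = 10^(-pOH)
[OH-] = 10^(-6.18)
[OH-] = 6.607e-07 M

6.607e-07 M


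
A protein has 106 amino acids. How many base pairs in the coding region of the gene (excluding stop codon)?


Each amino acid = 1 codon = 3 bp
bp = 106 * 3 = 318 bp

318 bp


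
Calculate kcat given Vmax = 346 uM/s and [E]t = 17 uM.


kcat = Vmax / [E]t
kcat = 346 / 17
kcat = 20.3529 s^-1

20.3529 s^-1


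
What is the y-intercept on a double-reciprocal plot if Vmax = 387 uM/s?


y-intercept = 1/Vmax
= 1/387
= 0.0026 s/uM

0.0026 s/uM


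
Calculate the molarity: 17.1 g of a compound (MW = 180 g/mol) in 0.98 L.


C = (mass / MW) / volume
C = (17.1 / 180) / 0.98
C = 0.0969 M

0.0969 M


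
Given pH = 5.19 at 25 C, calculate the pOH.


pOH = 14 - pH
pOH = 14 - 5.19
pOH = 8.81

8.81


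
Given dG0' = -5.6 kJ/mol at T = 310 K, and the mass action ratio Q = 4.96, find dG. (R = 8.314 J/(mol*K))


dG = dG0' + RT * ln(Q) / 1000
dG = -5.6 + 8.314 * 310 * ln(4.96) / 1000
dG = -1.4726 kJ/mol

-1.4726 kJ/mol


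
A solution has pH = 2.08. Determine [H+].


[H+] = 10^(-pH)
[H+] = 10^(-2.08)
[H+] = 0.0083 M

0.0083 M


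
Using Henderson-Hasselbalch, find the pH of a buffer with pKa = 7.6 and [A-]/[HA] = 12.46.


pH = pKa + log10([A-]/[HA])
pH = 7.6 + log10(12.46)
pH = 8.6955

8.6955


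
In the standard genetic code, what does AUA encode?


Standard genetic code lookup.
Codon AUA -> Ile

Ile


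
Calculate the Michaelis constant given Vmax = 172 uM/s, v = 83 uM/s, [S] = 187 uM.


Km = [S] * (Vmax - v) / v
Km = 187 * (172 - 83) / 83
Km = 200.5181 uM

200.5181 uM


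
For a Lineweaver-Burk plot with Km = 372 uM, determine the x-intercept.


x-intercept = -1/Km
= -1/372
= -0.0027 1/uM

-0.0027 1/uM


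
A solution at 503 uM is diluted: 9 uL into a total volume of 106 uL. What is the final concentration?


C2 = C1 * V1 / V2
C2 = 503 * 9 / 106
C2 = 42.7075 uM

42.7075 uM


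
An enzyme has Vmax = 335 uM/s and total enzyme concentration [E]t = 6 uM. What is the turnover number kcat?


kcat = Vmax / [E]t
kcat = 335 / 6
kcat = 55.8333 s^-1

55.8333 s^-1


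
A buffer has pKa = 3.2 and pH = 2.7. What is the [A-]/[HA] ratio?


[A-]/[HA] = 10^(pH - pKa)
= 10^(2.7 - 3.2)
= 0.3162

0.3162


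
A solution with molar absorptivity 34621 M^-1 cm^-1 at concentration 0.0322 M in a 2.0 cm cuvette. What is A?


A = epsilon * c * l
A = 34621 * 0.0322 * 2.0
A = 2229.5924

2229.5924


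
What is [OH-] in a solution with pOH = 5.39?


[OH-] = 10^(-pOH)
[OH-] = 10^(-5.39)
[OH-] = 4.074e-06 M

4.074e-06 M


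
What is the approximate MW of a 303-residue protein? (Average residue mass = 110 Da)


MW = n_residues * 110 Da
MW = 303 * 110
MW = 33330 Da

33330 Da


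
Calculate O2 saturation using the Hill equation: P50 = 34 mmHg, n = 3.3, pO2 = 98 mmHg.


Y = pO2^n / (P50^n + pO2^n)
Y = 98^3.3 / (34^3.3 + 98^3.3)
Y = 97.05%

97.05%


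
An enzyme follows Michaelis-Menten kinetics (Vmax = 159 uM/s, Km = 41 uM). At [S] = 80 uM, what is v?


v = Vmax * [S] / (Km + [S])
v = 159 * 80 / (41 + 80)
v = 105.124 uM/s

105.124 uM/s


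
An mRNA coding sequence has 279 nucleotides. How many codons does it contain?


codons = nucleotides / 3
codons = 279 / 3 = 93

93


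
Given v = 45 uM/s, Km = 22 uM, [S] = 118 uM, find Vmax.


Vmax = v * (Km + [S]) / [S]
Vmax = 45 * (22 + 118) / 118
Vmax = 53.3898 uM/s

53.3898 uM/s


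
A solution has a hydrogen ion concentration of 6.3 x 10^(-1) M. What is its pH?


pH = -log10([H+])
pH = -log10(6.3 x 10^(-1))
pH = 0.2007

0.2007


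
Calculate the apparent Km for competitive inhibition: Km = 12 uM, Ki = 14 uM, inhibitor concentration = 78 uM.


Km_app = Km * (1 + [I]/Ki)
Km_app = 12 * (1 + 78/14)
Km_app = 78.8571 uM

78.8571 uM


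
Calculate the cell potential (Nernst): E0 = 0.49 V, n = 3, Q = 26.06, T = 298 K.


E = E0 - (RT/nF) * ln(Q)
E = 0.49 - (8.314 * 298 / (3 * 96485)) * ln(26.06)
E = 0.4621 V

0.4621 V


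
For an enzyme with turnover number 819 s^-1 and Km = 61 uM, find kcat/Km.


Catalytic efficiency = kcat / Km
= 819 / 61
= 13.4262 uM^-1*s^-1

13.4262 uM^-1*s^-1


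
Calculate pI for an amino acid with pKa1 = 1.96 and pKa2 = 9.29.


pI = (pKa1 + pKa2) / 2
pI = (1.96 + 9.29) / 2
pI = 5.625

5.625


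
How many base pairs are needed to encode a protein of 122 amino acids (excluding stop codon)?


Each amino acid = 1 codon = 3 bp
bp = 122 * 3 = 366 bp

366 bp


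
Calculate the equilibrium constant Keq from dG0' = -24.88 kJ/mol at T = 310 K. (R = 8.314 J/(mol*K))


Keq = exp(-dG0 * 1000 / (R * T))
Keq = exp(-(-24.88) * 1000 / (8.314 * 310))
Keq = 15574.0842

15574.0842


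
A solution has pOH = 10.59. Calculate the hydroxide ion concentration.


[OH-] = 10^(-pOH)
[OH-] = 10^(-10.59)
[OH-] = 2.570e-11 M

2.570e-11 M


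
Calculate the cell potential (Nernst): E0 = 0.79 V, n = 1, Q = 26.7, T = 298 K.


E = E0 - (RT/nF) * ln(Q)
E = 0.79 - (8.314 * 298 / (1 * 96485)) * ln(26.7)
E = 0.7057 V

0.7057 V


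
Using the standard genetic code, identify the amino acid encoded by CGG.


Standard genetic code lookup.
Codon CGG -> Arg

Arg


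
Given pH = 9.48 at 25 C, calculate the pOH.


pOH = 14 - pH
pOH = 14 - 9.48
pOH = 4.52

4.52


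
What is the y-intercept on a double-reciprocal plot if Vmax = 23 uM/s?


y-intercept = 1/Vmax
= 1/23
= 0.0435 s/uM

0.0435 s/uM


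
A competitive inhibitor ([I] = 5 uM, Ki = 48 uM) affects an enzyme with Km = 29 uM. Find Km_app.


Km_app = Km * (1 + [I]/Ki)
Km_app = 29 * (1 + 5/48)
Km_app = 32.0208 uM

32.0208 uM


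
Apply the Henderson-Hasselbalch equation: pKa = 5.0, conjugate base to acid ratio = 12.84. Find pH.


pH = pKa + log10([A-]/[HA])
pH = 5.0 + log10(12.84)
pH = 6.1086

6.1086


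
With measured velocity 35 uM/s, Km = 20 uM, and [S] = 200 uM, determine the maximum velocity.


Vmax = v * (Km + [S]) / [S]
Vmax = 35 * (20 + 200) / 200
Vmax = 38.5 uM/s

38.5 uM/s


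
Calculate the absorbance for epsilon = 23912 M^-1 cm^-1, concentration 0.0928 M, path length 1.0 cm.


A = epsilon * c * l
A = 23912 * 0.0928 * 1.0
A = 2219.0336

2219.0336


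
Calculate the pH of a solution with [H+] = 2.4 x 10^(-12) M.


pH = -log10([H+])
pH = -log10(2.4 x 10^(-12))
pH = 11.6198

11.6198


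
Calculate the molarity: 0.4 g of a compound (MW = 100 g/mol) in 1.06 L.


C = (mass / MW) / volume
C = (0.4 / 100) / 1.06
C = 0.0038 M

0.0038 M


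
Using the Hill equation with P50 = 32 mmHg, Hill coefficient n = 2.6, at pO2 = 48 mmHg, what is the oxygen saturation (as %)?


Y = pO2^n / (P50^n + pO2^n)
Y = 48^2.6 / (32^2.6 + 48^2.6)
Y = 74.16%

74.16%


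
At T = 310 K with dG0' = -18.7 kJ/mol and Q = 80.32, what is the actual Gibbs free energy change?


dG = dG0' + RT * ln(Q) / 1000
dG = -18.7 + 8.314 * 310 * ln(80.32) / 1000
dG = -7.3957 kJ/mol

-7.3957 kJ/mol


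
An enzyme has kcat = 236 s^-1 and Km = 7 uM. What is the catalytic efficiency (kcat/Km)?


Catalytic efficiency = kcat / Km
= 236 / 7
= 33.7143 uM^-1*s^-1

33.7143 uM^-1*s^-1


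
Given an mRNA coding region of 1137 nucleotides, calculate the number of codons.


codons = nucleotides / 3
codons = 1137 / 3 = 379

379


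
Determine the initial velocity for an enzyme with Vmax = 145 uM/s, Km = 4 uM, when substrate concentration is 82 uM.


v = Vmax * [S] / (Km + [S])
v = 145 * 82 / (4 + 82)
v = 138.2558 uM/s

138.2558 uM/s


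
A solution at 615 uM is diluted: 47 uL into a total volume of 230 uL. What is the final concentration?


C2 = C1 * V1 / V2
C2 = 615 * 47 / 230
C2 = 125.6739 uM

125.6739 uM


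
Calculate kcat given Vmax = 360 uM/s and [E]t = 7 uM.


kcat = Vmax / [E]t
kcat = 360 / 7
kcat = 51.4286 s^-1

51.4286 s^-1


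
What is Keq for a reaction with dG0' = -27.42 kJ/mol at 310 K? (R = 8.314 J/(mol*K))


Keq = exp(-dG0 * 1000 / (R * T))
Keq = exp(-(-27.42) * 1000 / (8.314 * 310))
Keq = 41725.8342

41725.8342


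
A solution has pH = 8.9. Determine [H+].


[H+] = 10^(-pH)
[H+] = 10^(-8.9)
[H+] = 1.259e-09 M

1.259e-09 M


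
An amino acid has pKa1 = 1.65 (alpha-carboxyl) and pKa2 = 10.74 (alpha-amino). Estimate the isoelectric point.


pI = (pKa1 + pKa2) / 2
pI = (1.65 + 10.74) / 2
pI = 6.195

6.195


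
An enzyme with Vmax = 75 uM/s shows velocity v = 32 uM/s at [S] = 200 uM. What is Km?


Km = [S] * (Vmax - v) / v
Km = 200 * (75 - 32) / 32
Km = 268.75 uM

268.75 uM


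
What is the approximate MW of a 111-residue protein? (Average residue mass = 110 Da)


MW = n_residues * 110 Da
MW = 111 * 110
MW = 12210 Da

12210 Da


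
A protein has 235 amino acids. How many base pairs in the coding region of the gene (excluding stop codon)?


Each amino acid = 1 codon = 3 bp
bp = 235 * 3 = 705 bp

705 bp


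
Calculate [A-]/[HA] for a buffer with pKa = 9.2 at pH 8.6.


[A-]/[HA] = 10^(pH - pKa)
= 10^(8.6 - 9.2)
= 0.2512

0.2512


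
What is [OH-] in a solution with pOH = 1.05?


[OH-] = 10^(-pOH)
[OH-] = 10^(-1.05)
[OH-] = 0.0891 M

0.0891 M


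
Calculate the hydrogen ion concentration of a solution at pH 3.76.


[H+] = 10^(-pH)
[H+] = 10^(-3.76)
[H+] = 1.738e-04 M

1.738e-04 M


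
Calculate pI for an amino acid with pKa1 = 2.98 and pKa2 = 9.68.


pI = (pKa1 + pKa2) / 2
pI = (2.98 + 9.68) / 2
pI = 6.33

6.33


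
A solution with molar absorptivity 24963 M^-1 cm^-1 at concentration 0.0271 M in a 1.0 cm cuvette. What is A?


A = epsilon * c * l
A = 24963 * 0.0271 * 1.0
A = 676.4973

676.4973


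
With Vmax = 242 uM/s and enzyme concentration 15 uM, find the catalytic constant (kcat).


kcat = Vmax / [E]t
kcat = 242 / 15
kcat = 16.1333 s^-1

16.1333 s^-1


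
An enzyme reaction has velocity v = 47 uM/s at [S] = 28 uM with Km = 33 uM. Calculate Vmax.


Vmax = v * (Km + [S]) / [S]
Vmax = 47 * (33 + 28) / 28
Vmax = 102.3929 uM/s

102.3929 uM/s


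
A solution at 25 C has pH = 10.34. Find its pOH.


pOH = 14 - pH
pOH = 14 - 10.34
pOH = 3.66

3.66


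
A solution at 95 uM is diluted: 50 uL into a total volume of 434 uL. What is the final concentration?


C2 = C1 * V1 / V2
C2 = 95 * 50 / 434
C2 = 10.9447 uM

10.9447 uM


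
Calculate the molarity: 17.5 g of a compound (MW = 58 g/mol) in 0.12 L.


C = (mass / MW) / volume
C = (17.5 / 58) / 0.12
C = 2.5144 M

2.5144 M


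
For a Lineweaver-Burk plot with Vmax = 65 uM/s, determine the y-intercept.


y-intercept = 1/Vmax
= 1/65
= 0.0154 s/uM

0.0154 s/uM


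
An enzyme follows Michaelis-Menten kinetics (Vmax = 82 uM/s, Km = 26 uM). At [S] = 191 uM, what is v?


v = Vmax * [S] / (Km + [S])
v = 82 * 191 / (26 + 191)
v = 72.1751 uM/s

72.1751 uM/s


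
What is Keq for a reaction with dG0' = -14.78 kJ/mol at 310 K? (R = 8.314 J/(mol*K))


Keq = exp(-dG0 * 1000 / (R * T))
Keq = exp(-(-14.78) * 1000 / (8.314 * 310))
Keq = 309.3875

309.3875


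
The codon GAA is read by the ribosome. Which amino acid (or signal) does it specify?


Standard genetic code lookup.
Codon GAA -> Glu

Glu


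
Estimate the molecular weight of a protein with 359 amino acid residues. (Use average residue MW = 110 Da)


MW = n_residues * 110 Da
MW = 359 * 110
MW = 39490 Da

39490 Da


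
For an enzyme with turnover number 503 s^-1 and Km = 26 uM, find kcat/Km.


Catalytic efficiency = kcat / Km
= 503 / 26
= 19.3462 uM^-1*s^-1

19.3462 uM^-1*s^-1


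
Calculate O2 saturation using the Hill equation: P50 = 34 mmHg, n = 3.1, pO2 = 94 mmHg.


Y = pO2^n / (P50^n + pO2^n)
Y = 94^3.1 / (34^3.1 + 94^3.1)
Y = 95.9%

95.9%


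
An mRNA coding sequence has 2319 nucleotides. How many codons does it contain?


codons = nucleotides / 3
codons = 2319 / 3 = 773

773


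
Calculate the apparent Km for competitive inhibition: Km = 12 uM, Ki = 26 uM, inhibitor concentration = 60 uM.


Km_app = Km * (1 + [I]/Ki)
Km_app = 12 * (1 + 60/26)
Km_app = 39.6923 uM

39.6923 uM


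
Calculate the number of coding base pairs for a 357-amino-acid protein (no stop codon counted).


Each amino acid = 1 codon = 3 bp
bp = 357 * 3 = 1071 bp

1071 bp


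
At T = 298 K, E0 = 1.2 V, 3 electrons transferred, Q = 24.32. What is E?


E = E0 - (RT/nF) * ln(Q)
E = 1.2 - (8.314 * 298 / (3 * 96485)) * ln(24.32)
E = 1.1727 V

1.1727 V


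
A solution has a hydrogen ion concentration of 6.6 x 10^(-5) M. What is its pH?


pH = -log10([H+])
pH = -log10(6.6 x 10^(-5))
pH = 4.1805

4.1805


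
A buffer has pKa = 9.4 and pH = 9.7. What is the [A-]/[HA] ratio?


[A-]/[HA] = 10^(pH - pKa)
= 10^(9.7 - 9.4)
= 1.9953

1.9953


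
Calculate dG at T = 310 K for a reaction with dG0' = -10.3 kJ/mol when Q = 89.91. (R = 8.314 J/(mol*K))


dG = dG0' + RT * ln(Q) / 1000
dG = -10.3 + 8.314 * 310 * ln(89.91) / 1000
dG = 1.295 kJ/mol

1.295 kJ/mol


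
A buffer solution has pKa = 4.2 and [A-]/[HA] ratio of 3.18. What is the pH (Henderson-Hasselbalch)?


pH = pKa + log10([A-]/[HA])
pH = 4.2 + log10(3.18)
pH = 4.7024

4.7024


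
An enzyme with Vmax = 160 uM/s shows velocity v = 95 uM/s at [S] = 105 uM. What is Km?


Km = [S] * (Vmax - v) / v
Km = 105 * (160 - 95) / 95
Km = 71.8421 uM

71.8421 uM


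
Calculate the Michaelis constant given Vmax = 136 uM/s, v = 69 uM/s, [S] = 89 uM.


Km = [S] * (Vmax - v) / v
Km = 89 * (136 - 69) / 69
Km = 86.4203 uM

86.4203 uM


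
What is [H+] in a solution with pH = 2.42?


[H+] = 10^(-pH)
[H+] = 10^(-2.42)
[H+] = 0.0038 M

0.0038 M


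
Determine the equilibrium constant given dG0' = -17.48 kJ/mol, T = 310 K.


Keq = exp(-dG0 * 1000 / (R * T))
Keq = exp(-(-17.48) * 1000 / (8.314 * 310))
Keq = 881.9949

881.9949


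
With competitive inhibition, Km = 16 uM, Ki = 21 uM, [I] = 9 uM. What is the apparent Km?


Km_app = Km * (1 + [I]/Ki)
Km_app = 16 * (1 + 9/21)
Km_app = 22.8571 uM

22.8571 uM


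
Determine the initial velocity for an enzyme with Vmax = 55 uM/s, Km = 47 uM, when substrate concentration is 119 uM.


v = Vmax * [S] / (Km + [S])
v = 55 * 119 / (47 + 119)
v = 39.4277 uM/s

39.4277 uM/s


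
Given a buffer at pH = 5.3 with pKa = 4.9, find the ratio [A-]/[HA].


[A-]/[HA] = 10^(pH - pKa)
= 10^(5.3 - 4.9)
= 2.5119

2.5119


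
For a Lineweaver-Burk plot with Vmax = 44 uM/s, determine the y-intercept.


y-intercept = 1/Vmax
= 1/44
= 0.0227 s/uM

0.0227 s/uM


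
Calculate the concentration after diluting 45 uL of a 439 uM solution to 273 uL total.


C2 = C1 * V1 / V2
C2 = 439 * 45 / 273
C2 = 72.3626 uM

72.3626 uM


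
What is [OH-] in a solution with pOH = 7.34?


[OH-] = 10^(-pOH)
[OH-] = 10^(-7.34)
[OH-] = 4.571e-08 M

4.571e-08 M


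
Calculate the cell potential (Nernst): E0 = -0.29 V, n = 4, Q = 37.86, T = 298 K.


E = E0 - (RT/nF) * ln(Q)
E = -0.29 - (8.314 * 298 / (4 * 96485)) * ln(37.86)
E = -0.3133 V

-0.3133 V


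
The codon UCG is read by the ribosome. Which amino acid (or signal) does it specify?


Standard genetic code lookup.
Codon UCG -> Ser

Ser


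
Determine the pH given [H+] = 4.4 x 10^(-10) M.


pH = -log10([H+])
pH = -log10(4.4 x 10^(-10))
pH = 9.3565

9.3565


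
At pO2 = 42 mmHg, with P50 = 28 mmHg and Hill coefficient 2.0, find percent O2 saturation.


Y = pO2^n / (P50^n + pO2^n)
Y = 42^2.0 / (28^2.0 + 42^2.0)
Y = 69.23%

69.23%


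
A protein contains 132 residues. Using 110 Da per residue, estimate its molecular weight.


MW = n_residues * 110 Da
MW = 132 * 110
MW = 14520 Da

14520 Da


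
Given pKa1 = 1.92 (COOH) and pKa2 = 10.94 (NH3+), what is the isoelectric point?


pI = (pKa1 + pKa2) / 2
pI = (1.92 + 10.94) / 2
pI = 6.43

6.43


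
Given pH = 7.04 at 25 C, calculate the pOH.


pOH = 14 - pH
pOH = 14 - 7.04
pOH = 6.96

6.96


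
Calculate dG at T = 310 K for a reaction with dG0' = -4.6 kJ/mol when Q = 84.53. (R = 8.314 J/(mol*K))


dG = dG0' + RT * ln(Q) / 1000
dG = -4.6 + 8.314 * 310 * ln(84.53) / 1000
dG = 6.8359 kJ/mol

6.8359 kJ/mol


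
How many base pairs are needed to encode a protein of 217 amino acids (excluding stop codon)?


Each amino acid = 1 codon = 3 bp
bp = 217 * 3 = 651 bp

651 bp


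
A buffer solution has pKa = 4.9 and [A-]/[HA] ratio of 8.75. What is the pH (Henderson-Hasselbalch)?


pH = pKa + log10([A-]/[HA])
pH = 4.9 + log10(8.75)
pH = 5.842

5.842


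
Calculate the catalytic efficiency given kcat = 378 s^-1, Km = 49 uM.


Catalytic efficiency = kcat / Km
= 378 / 49
= 7.7143 uM^-1*s^-1

7.7143 uM^-1*s^-1


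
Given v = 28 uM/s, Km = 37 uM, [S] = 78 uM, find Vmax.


Vmax = v * (Km + [S]) / [S]
Vmax = 28 * (37 + 78) / 78
Vmax = 41.2821 uM/s

41.2821 uM/s


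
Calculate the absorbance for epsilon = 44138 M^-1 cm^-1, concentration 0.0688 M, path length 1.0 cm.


A = epsilon * c * l
A = 44138 * 0.0688 * 1.0
A = 3036.6944

3036.6944


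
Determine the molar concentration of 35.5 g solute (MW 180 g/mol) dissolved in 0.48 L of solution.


C = (mass / MW) / volume
C = (35.5 / 180) / 0.48
C = 0.4109 M

0.4109 M


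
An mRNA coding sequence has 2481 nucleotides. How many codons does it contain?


codons = nucleotides / 3
codons = 2481 / 3 = 827

827


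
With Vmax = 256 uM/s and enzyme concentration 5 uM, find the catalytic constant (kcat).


kcat = Vmax / [E]t
kcat = 256 / 5
kcat = 51.2 s^-1

51.2 s^-1


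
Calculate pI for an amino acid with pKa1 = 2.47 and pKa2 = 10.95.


pI = (pKa1 + pKa2) / 2
pI = (2.47 + 10.95) / 2
pI = 6.71

6.71


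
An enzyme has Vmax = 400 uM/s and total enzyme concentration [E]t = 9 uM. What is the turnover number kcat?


kcat = Vmax / [E]t
kcat = 400 / 9
kcat = 44.4444 s^-1

44.4444 s^-1


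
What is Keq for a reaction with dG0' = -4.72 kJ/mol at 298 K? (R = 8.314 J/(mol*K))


Keq = exp(-dG0 * 1000 / (R * T))
Keq = exp(-(-4.72) * 1000 / (8.314 * 298))
Keq = 6.72

6.72


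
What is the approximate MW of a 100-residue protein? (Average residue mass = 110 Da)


MW = n_residues * 110 Da
MW = 100 * 110
MW = 11000 Da

11000 Da


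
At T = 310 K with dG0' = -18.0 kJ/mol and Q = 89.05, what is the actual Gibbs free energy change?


dG = dG0' + RT * ln(Q) / 1000
dG = -18.0 + 8.314 * 310 * ln(89.05) / 1000
dG = -6.4298 kJ/mol

-6.4298 kJ/mol


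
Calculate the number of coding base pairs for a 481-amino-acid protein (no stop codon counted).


Each amino acid = 1 codon = 3 bp
bp = 481 * 3 = 1443 bp

1443 bp


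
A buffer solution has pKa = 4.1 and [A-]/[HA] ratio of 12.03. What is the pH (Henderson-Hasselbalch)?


pH = pKa + log10([A-]/[HA])
pH = 4.1 + log10(12.03)
pH = 5.1803

5.1803


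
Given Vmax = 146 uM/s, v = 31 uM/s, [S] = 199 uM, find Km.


Km = [S] * (Vmax - v) / v
Km = 199 * (146 - 31) / 31
Km = 738.2258 uM

738.2258 uM


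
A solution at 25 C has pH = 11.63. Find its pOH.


pOH = 14 - pH
pOH = 14 - 11.63
pOH = 2.37

2.37


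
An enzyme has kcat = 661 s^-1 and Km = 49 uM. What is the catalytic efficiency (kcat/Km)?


Catalytic efficiency = kcat / Km
= 661 / 49
= 13.4898 uM^-1*s^-1

13.4898 uM^-1*s^-1


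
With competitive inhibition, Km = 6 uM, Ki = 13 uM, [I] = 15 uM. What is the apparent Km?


Km_app = Km * (1 + [I]/Ki)
Km_app = 6 * (1 + 15/13)
Km_app = 12.9231 uM

12.9231 uM


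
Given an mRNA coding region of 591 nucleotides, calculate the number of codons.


codons = nucleotides / 3
codons = 591 / 3 = 197

197


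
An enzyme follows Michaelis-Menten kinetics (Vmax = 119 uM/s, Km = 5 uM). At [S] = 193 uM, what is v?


v = Vmax * [S] / (Km + [S])
v = 119 * 193 / (5 + 193)
v = 115.9949 uM/s

115.9949 uM/s


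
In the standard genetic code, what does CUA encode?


Standard genetic code lookup.
Codon CUA -> Leu

Leu


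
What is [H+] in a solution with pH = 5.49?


[H+] = 10^(-pH)
[H+] = 10^(-5.49)
[H+] = 3.236e-06 M

3.236e-06 M


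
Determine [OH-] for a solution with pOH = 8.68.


[OH-] = 10^(-pOH)
[OH-] = 10^(-8.68)
[OH-] = 2.089e-09 M

2.089e-09 M


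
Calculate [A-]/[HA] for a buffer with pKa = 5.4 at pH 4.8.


[A-]/[HA] = 10^(pH - pKa)
= 10^(4.8 - 5.4)
= 0.2512

0.2512


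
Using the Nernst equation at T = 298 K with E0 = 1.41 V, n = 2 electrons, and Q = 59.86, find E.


E = E0 - (RT/nF) * ln(Q)
E = 1.41 - (8.314 * 298 / (2 * 96485)) * ln(59.86)
E = 1.3575 V

1.3575 V


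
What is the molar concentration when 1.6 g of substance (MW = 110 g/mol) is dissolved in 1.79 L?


C = (mass / MW) / volume
C = (1.6 / 110) / 1.79
C = 0.0081 M

0.0081 M


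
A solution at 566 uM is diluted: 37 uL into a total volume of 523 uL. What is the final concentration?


C2 = C1 * V1 / V2
C2 = 566 * 37 / 523
C2 = 40.0421 uM

40.0421 uM


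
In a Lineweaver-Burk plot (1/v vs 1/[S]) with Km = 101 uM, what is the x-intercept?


x-intercept = -1/Km
= -1/101
= -0.0099 1/uM

-0.0099 1/uM


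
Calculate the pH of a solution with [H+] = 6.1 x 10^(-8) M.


pH = -log10([H+])
pH = -log10(6.1 x 10^(-8))
pH = 7.2147

7.2147


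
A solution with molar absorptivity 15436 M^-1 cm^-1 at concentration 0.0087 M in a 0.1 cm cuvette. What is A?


A = epsilon * c * l
A = 15436 * 0.0087 * 0.1
A = 13.4293

13.4293


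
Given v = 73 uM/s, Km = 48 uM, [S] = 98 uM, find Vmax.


Vmax = v * (Km + [S]) / [S]
Vmax = 73 * (48 + 98) / 98
Vmax = 108.7551 uM/s

108.7551 uM/s


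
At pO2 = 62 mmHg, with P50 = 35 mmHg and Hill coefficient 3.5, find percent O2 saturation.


Y = pO2^n / (P50^n + pO2^n)
Y = 62^3.5 / (35^3.5 + 62^3.5)
Y = 88.09%

88.09%


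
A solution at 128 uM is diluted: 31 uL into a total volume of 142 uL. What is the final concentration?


C2 = C1 * V1 / V2
C2 = 128 * 31 / 142
C2 = 27.9437 uM

27.9437 uM


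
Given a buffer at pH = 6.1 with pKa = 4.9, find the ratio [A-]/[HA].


[A-]/[HA] = 10^(pH - pKa)
= 10^(6.1 - 4.9)
= 15.8489

15.8489


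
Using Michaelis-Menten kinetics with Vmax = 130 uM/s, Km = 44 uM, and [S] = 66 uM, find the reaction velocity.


v = Vmax * [S] / (Km + [S])
v = 130 * 66 / (44 + 66)
v = 78.0 uM/s

78.0 uM/s


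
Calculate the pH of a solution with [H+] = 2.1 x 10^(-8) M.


pH = -log10([H+])
pH = -log10(2.1 x 10^(-8))
pH = 7.6778

7.6778


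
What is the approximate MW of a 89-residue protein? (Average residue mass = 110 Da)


MW = n_residues * 110 Da
MW = 89 * 110
MW = 9790 Da

9790 Da


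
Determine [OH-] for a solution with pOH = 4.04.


[OH-] = 10^(-pOH)
[OH-] = 10^(-4.04)
[OH-] = 9.120e-05 M

9.120e-05 M


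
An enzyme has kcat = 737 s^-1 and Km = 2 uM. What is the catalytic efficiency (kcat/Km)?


Catalytic efficiency = kcat / Km
= 737 / 2
= 368.5 uM^-1*s^-1

368.5 uM^-1*s^-1


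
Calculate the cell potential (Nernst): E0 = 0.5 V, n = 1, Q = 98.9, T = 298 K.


E = E0 - (RT/nF) * ln(Q)
E = 0.5 - (8.314 * 298 / (1 * 96485)) * ln(98.9)
E = 0.382 V

0.382 V


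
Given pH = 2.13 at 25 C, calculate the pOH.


pOH = 14 - pH
pOH = 14 - 2.13
pOH = 11.87

11.87


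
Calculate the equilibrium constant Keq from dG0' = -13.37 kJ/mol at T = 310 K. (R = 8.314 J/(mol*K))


Keq = exp(-dG0 * 1000 / (R * T))
Keq = exp(-(-13.37) * 1000 / (8.314 * 310))
Keq = 179.0238

179.0238


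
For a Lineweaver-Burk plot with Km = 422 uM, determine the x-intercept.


x-intercept = -1/Km
= -1/422
= -0.0024 1/uM

-0.0024 1/uM


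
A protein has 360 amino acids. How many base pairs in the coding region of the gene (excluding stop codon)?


Each amino acid = 1 codon = 3 bp
bp = 360 * 3 = 1080 bp

1080 bp


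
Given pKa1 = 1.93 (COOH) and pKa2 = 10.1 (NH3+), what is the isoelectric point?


pI = (pKa1 + pKa2) / 2
pI = (1.93 + 10.1) / 2
pI = 6.015

6.015


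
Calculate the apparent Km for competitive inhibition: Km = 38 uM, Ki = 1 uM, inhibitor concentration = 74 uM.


Km_app = Km * (1 + [I]/Ki)
Km_app = 38 * (1 + 74/1)
Km_app = 2850.0 uM

2850.0 uM


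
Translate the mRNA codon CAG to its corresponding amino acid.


Standard genetic code lookup.
Codon CAG -> Gln

Gln


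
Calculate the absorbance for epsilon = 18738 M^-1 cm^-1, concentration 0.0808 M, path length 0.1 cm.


A = epsilon * c * l
A = 18738 * 0.0808 * 0.1
A = 151.403

151.403


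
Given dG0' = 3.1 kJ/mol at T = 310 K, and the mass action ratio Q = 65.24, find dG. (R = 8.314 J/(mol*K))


dG = dG0' + RT * ln(Q) / 1000
dG = 3.1 + 8.314 * 310 * ln(65.24) / 1000
dG = 13.8683 kJ/mol

13.8683 kJ/mol


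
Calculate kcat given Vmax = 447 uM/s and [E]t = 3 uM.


kcat = Vmax / [E]t
kcat = 447 / 3
kcat = 149.0 s^-1

149.0 s^-1


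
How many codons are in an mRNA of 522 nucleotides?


codons = nucleotides / 3
codons = 522 / 3 = 174

174


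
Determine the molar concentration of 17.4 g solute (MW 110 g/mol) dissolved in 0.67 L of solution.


C = (mass / MW) / volume
C = (17.4 / 110) / 0.67
C = 0.2361 M

0.2361 M


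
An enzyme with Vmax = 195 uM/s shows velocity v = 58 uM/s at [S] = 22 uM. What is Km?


Km = [S] * (Vmax - v) / v
Km = 22 * (195 - 58) / 58
Km = 51.9655 uM

51.9655 uM


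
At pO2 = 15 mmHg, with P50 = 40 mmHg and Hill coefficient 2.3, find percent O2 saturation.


Y = pO2^n / (P50^n + pO2^n)
Y = 15^2.3 / (40^2.3 + 15^2.3)
Y = 9.48%

9.48%


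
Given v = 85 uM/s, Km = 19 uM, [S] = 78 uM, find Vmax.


Vmax = v * (Km + [S]) / [S]
Vmax = 85 * (19 + 78) / 78
Vmax = 105.7051 uM/s

105.7051 uM/s


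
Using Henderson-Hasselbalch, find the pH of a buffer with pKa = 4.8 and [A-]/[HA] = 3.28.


pH = pKa + log10([A-]/[HA])
pH = 4.8 + log10(3.28)
pH = 5.3159

5.3159


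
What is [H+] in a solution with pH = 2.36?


[H+] = 10^(-pH)
[H+] = 10^(-2.36)
[H+] = 0.0044 M

0.0044 M


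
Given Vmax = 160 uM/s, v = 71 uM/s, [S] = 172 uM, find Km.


Km = [S] * (Vmax - v) / v
Km = 172 * (160 - 71) / 71
Km = 215.6056 uM

215.6056 uM


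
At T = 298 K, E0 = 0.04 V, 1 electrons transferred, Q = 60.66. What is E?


E = E0 - (RT/nF) * ln(Q)
E = 0.04 - (8.314 * 298 / (1 * 96485)) * ln(60.66)
E = -0.0654 V

-0.0654 V


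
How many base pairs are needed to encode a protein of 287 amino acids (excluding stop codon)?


Each amino acid = 1 codon = 3 bp
bp = 287 * 3 = 861 bp

861 bp


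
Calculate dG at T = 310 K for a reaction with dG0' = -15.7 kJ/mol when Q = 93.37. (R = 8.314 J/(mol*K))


dG = dG0' + RT * ln(Q) / 1000
dG = -15.7 + 8.314 * 310 * ln(93.37) / 1000
dG = -4.0077 kJ/mol

-4.0077 kJ/mol


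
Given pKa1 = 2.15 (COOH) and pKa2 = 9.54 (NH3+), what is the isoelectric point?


pI = (pKa1 + pKa2) / 2
pI = (2.15 + 9.54) / 2
pI = 5.845

5.845


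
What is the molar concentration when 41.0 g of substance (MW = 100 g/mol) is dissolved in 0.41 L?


C = (mass / MW) / volume
C = (41.0 / 100) / 0.41
C = 1.0 M

1.0 M


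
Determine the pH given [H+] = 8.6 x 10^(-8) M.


pH = -log10([H+])
pH = -log10(8.6 x 10^(-8))
pH = 7.0655

7.0655


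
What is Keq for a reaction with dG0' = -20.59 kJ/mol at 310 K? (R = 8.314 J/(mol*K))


Keq = exp(-dG0 * 1000 / (R * T))
Keq = exp(-(-20.59) * 1000 / (8.314 * 310))
Keq = 2947.9248

2947.9248


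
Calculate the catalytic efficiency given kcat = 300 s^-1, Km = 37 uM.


Catalytic efficiency = kcat / Km
= 300 / 37
= 8.1081 uM^-1*s^-1

8.1081 uM^-1*s^-1


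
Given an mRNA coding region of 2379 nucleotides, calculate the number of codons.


codons = nucleotides / 3
codons = 2379 / 3 = 793

793


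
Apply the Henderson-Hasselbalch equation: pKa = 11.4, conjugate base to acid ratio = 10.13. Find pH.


pH = pKa + log10([A-]/[HA])
pH = 11.4 + log10(10.13)
pH = 12.4056

12.4056


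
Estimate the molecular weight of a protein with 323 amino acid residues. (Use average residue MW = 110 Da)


MW = n_residues * 110 Da
MW = 323 * 110
MW = 35530 Da

35530 Da


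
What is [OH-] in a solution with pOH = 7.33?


[OH-] = 10^(-pOH)
[OH-] = 10^(-7.33)
[OH-] = 4.677e-08 M

4.677e-08 M


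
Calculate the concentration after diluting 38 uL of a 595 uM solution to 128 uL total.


C2 = C1 * V1 / V2
C2 = 595 * 38 / 128
C2 = 176.6406 uM

176.6406 uM


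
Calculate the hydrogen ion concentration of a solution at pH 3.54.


[H+] = 10^(-pH)
[H+] = 10^(-3.54)
[H+] = 2.884e-04 M

2.884e-04 M


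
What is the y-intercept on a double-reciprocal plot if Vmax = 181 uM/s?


y-intercept = 1/Vmax
= 1/181
= 0.0055 s/uM

0.0055 s/uM


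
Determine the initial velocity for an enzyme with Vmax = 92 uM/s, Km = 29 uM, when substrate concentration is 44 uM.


v = Vmax * [S] / (Km + [S])
v = 92 * 44 / (29 + 44)
v = 55.4521 uM/s

55.4521 uM/s


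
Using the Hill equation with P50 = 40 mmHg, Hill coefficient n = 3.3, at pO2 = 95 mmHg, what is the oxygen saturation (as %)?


Y = pO2^n / (P50^n + pO2^n)
Y = 95^3.3 / (40^3.3 + 95^3.3)
Y = 94.56%

94.56%


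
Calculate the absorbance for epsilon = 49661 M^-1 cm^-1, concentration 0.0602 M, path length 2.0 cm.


A = epsilon * c * l
A = 49661 * 0.0602 * 2.0
A = 5979.1844

5979.1844


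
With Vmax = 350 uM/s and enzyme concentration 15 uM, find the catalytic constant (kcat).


kcat = Vmax / [E]t
kcat = 350 / 15
kcat = 23.3333 s^-1

23.3333 s^-1


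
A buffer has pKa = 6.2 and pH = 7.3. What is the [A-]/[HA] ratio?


[A-]/[HA] = 10^(pH - pKa)
= 10^(7.3 - 6.2)
= 12.5893

12.5893


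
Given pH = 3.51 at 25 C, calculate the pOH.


pOH = 14 - pH
pOH = 14 - 3.51
pOH = 10.49

10.49


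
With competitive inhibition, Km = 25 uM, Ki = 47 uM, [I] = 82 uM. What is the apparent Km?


Km_app = Km * (1 + [I]/Ki)
Km_app = 25 * (1 + 82/47)
Km_app = 68.617 uM

68.617 uM


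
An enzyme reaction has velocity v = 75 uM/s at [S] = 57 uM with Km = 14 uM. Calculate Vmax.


Vmax = v * (Km + [S]) / [S]
Vmax = 75 * (14 + 57) / 57
Vmax = 93.4211 uM/s

93.4211 uM/s


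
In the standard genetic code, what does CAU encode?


Standard genetic code lookup.
Codon CAU -> His

His


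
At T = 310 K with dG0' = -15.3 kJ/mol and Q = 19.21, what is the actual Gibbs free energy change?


dG = dG0' + RT * ln(Q) / 1000
dG = -15.3 + 8.314 * 310 * ln(19.21) / 1000
dG = -7.6828 kJ/mol

-7.6828 kJ/mol


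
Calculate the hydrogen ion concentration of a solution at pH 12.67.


[H+] = 10^(-pH)
[H+] = 10^(-12.67)
[H+] = 2.138e-13 M

2.138e-13 M


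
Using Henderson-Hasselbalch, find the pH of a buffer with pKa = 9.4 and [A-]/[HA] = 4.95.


pH = pKa + log10([A-]/[HA])
pH = 9.4 + log10(4.95)
pH = 10.0946

10.0946


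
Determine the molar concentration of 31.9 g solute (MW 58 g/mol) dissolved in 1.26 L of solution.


C = (mass / MW) / volume
C = (31.9 / 58) / 1.26
C = 0.4365 M

0.4365 M


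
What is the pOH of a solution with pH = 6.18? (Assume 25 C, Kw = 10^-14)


pOH = 14 - pH
pOH = 14 - 6.18
pOH = 7.82

7.82


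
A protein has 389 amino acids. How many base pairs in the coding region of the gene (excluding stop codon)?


Each amino acid = 1 codon = 3 bp
bp = 389 * 3 = 1167 bp

1167 bp


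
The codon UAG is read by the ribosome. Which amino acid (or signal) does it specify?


Standard genetic code lookup.
Codon UAG -> Stop

Stop
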